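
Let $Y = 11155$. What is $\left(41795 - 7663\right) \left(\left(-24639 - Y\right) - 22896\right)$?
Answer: $-2003207080$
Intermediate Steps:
$\left(41795 - 7663\right) \left(\left(-24639 - Y\right) - 22896\right) = \left(41795 - 7663\right) \left(\left(-24639 - 11155\right) - 22896\right) = 34132 \left(\left(-24639 - 11155\right) - 22896\right) = 34132 \left(-35794 - 22896\right) = 34132 \left(-58690\right) = -2003207080$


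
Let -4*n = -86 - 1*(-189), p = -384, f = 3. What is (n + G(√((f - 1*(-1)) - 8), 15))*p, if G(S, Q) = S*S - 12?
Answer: 16032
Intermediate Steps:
n = -103/4 (n = -(-86 - 1*(-189))/4 = -(-86 + 189)/4 = -¼*103 = -103/4 ≈ -25.750)
G(S, Q) = -12 + S² (G(S, Q) = S² - 12 = -12 + S²)
(n + G(√((f - 1*(-1)) - 8), 15))*p = (-103/4 + (-12 + (√((3 - 1*(-1)) - 8))²))*(-384) = (-103/4 + (-12 + (√((3 + 1) - 8))²))*(-384) = (-103/4 + (-12 + (√(4 - 8))²))*(-384) = (-103/4 + (-12 + (√(-4))²))*(-384) = (-103/4 + (-12 + (2*I)²))*(-384) = (-103/4 + (-12 - 4))*(-384) = (-103/4 - 16)*(-384) = -167/4*(-384) = 16032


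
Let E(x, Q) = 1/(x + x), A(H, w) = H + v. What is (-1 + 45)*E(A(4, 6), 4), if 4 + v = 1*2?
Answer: 11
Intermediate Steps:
v = -2 (v = -4 + 1*2 = -4 + 2 = -2)
A(H, w) = -2 + H (A(H, w) = H - 2 = -2 + H)
E(x, Q) = 1/(2*x)
(-1 + 45)*E(A(4, 6), 4) = (-1 + 45)*(1/(2*(-2 + 4))) = 44*((½)/2) = 44*((½)*(½)) = 44*(¼) = 11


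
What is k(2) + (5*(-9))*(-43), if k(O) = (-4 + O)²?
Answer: 1939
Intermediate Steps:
k(2) + (5*(-9))*(-43) = (-4 + 2)² + (5*(-9))*(-43) = (-2)² - 45*(-43) = 4 + 1935 = 1939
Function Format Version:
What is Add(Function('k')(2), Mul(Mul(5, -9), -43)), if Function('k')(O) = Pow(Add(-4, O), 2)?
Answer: 1939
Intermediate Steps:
Add(Function('k')(2), Mul(Mul(5, -9), -43)) = Add(Pow(Add(-4, 2), 2), Mul(Mul(5, -9), -43)) = Add(Pow(-2, 2), Mul(-45, -43)) = Add(4, 1935) = 1939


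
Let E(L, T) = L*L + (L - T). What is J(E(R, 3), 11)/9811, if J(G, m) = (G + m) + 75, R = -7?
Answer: 125/9811 ≈ 0.012741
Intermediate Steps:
E(L, T) = L + L² - T (E(L, T) = L² + (L - T) = L + L² - T)
J(G, m) = 75 + G + m
J(E(R, 3), 11)/9811 = (75 + (-7 + (-7)² - 1*3) + 11)/9811 = (75 + (-7 + 49 - 3) + 11)*(1/9811) = (75 + 39 + 11)*(1/9811) = 125*(1/9811) = 125/9811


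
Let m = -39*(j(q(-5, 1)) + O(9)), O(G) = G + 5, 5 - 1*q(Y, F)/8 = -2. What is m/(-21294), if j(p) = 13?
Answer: 9/182 ≈ 0.049451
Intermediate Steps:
q(Y, F) = 56 (q(Y, F) = 40 - 8*(-2) = 40 + 16 = 56)
O(G) = 5 + G
m = -1053 (m = -39*(13 + (5 + 9)) = -39*(13 + 14) = -39*27 = -1053)
m/(-21294) = -1053/(-21294) = -1053*(-1/21294) = 9/182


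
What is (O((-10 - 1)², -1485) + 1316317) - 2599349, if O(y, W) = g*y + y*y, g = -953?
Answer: -1383704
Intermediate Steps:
O(y, W) = y² - 953*y (O(y, W) = -953*y + y*y = -953*y + y² = y² - 953*y)
(O((-10 - 1)², -1485) + 1316317) - 2599349 = ((-10 - 1)²*(-953 + (-10 - 1)²) + 1316317) - 2599349 = ((-11)²*(-953 + (-11)²) + 1316317) - 2599349 = (121*(-953 + 121) + 1316317) - 2599349 = (121*(-832) + 1316317) - 2599349 = (-100672 + 1316317) - 2599349 = 1215645 - 2599349 = -1383704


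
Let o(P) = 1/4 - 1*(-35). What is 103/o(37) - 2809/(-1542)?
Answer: 114597/24158 ≈ 4.7436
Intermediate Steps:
o(P) = 141/4 (o(P) = 1/4 + 35 = 141/4)
103/o(37) - 2809/(-1542) = 103/(141/4) - 2809/(-1542) = 103*(4/141) - 2809*(-1/1542) = 412/141 + 2809/1542 = 114597/24158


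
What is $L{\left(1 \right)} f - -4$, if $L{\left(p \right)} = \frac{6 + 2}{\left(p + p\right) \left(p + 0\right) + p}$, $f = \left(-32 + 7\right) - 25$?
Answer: $- \frac{388}{3} \approx -129.33$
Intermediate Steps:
$f = -50$ ($f = -25 - 25 = -50$)
$L{\left(p \right)} = \frac{8}{p + 2 p^{2}}$ ($L{\left(p \right)} = \frac{8}{2 p p + p} = \frac{8}{2 p^{2} + p} = \frac{8}{p + 2 p^{2}}$)
$L{\left(1 \right)} f - -4 = \frac{8}{1 \left(1 + 2 \cdot 1\right)} \left(-50\right) - -4 = 8 \cdot 1 \frac{1}{1 + 2} \left(-50\right) + \left(8 - 4\right) = 8 \cdot 1 \cdot \frac{1}{3} \left(-50\right) + 4 = \frac{8}{3} \left(-50\right) + 4 = - \frac{400}{3} + 4 = - \frac{388}{3}$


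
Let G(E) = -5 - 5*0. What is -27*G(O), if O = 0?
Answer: 135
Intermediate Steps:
G(E) = -5 (G(E) = -5 + 0 = -5)
-27*G(O) = -27*(-5) = 135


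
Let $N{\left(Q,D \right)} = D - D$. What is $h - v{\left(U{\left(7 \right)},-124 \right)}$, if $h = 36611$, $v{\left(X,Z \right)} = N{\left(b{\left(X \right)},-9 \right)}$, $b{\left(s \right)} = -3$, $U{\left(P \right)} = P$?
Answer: $36611$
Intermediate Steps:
$N{\left(Q,D \right)} = 0$
$v{\left(X,Z \right)} = 0$
$h - v{\left(U{\left(7 \right)},-124 \right)} = 36611 - 0 = 36611 + 0 = 36611$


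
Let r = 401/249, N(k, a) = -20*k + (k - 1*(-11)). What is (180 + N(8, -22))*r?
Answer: 5213/83 ≈ 62.807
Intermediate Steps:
N(k, a) = 11 - 19*k (N(k, a) = -20*k + (k + 11) = -20*k + (11 + k) = 11 - 19*k)
r = 401/249 (r = 401*(1/249) = 401/249 ≈ 1.6104)
(180 + N(8, -22))*r = (180 + (11 - 19*8))*(401/249) = (180 + (11 - 152))*(401/249) = (180 - 141)*(401/249) = 39*(401/249) = 5213/83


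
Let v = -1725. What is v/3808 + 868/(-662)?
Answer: -2223647/1260448 ≈ -1.7642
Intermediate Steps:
v/3808 + 868/(-662) = -1725/3808 + 868/(-662) = -1725*1/3808 + 868*(-1/662) = -1725/3808 - 434/331 = -2223647/1260448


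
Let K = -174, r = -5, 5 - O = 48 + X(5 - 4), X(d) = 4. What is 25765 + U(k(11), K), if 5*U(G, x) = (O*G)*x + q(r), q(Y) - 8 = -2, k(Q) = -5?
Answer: 87941/5 ≈ 17588.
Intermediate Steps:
O = -47 (O = 5 - (48 + 4) = 5 - 1*52 = 5 - 52 = -47)
q(Y) = 6 (q(Y) = 8 - 2 = 6)
U(G, x) = 6/5 - 47*G*x/5 (U(G, x) = ((-47*G)*x + 6)/5 = (-47*G*x + 6)/5 = (6 - 47*G*x)/5 = 6/5 - 47*G*x/5)
25765 + U(k(11), K) = 25765 + (6/5 - 47/5*(-5)*(-174)) = 25765 + (6/5 - 8178) = 25765 - 40884/5 = 87941/5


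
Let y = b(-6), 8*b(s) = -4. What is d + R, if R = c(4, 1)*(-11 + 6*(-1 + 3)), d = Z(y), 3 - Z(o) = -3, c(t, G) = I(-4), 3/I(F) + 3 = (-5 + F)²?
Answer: 157/26 ≈ 6.0385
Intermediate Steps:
b(s) = -½ (b(s) = (⅛)*(-4) = -½)
y = -½ ≈ -0.50000
I(F) = 3/(-3 + (-5 + F)²)
c(t, G) = 1/26 (c(t, G) = 3/(-3 + (-5 - 4)²) = 3/(-3 + (-9)²) = 3/(-3 + 81) = 3/78 = 3*(1/78) = 1/26)
Z(o) = 6 (Z(o) = 3 - 1*(-3) = 3 + 3 = 6)
d = 6
R = 1/26 (R = (-11 + 6*(-1 + 3))/26 = (-11 + 6*2)/26 = (-11 + 12)/26 = (1/26)*1 = 1/26 ≈ 0.038462)
d + R = 6 + 1/26 = 157/26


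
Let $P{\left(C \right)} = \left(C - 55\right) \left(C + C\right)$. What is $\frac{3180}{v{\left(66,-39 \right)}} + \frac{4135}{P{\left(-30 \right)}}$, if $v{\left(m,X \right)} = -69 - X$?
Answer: $- \frac{107293}{1020} \approx -105.19$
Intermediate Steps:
$P{\left(C \right)} = 2 C \left(-55 + C\right)$ ($P{\left(C \right)} = \left(-55 + C\right) 2 C = 2 C \left(-55 + C\right)$)
$\frac{3180}{v{\left(66,-39 \right)}} + \frac{4135}{P{\left(-30 \right)}} = \frac{3180}{-69 - -39} + \frac{4135}{2 \left(-30\right) \left(-55 - 30\right)} = \frac{3180}{-69 + 39} + \frac{4135}{2 \left(-30\right) \left(-85\right)} = \frac{3180}{-30} + \frac{4135}{5100} = 3180 \left(- \frac{1}{30}\right) + 4135 \cdot \frac{1}{5100} = -106 + \frac{827}{1020} = - \frac{107293}{1020}$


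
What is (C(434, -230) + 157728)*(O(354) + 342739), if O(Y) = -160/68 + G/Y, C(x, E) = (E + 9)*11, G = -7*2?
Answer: 160156934512244/3009 ≈ 5.3226e+10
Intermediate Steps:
G = -14
C(x, E) = 99 + 11*E (C(x, E) = (9 + E)*11 = 99 + 11*E)
O(Y) = -40/17 - 14/Y (O(Y) = -160/68 - 14/Y = -160*1/68 - 14/Y = -40/17 - 14/Y)
(C(434, -230) + 157728)*(O(354) + 342739) = ((99 + 11*(-230)) + 157728)*((-40/17 - 14/354) + 342739) = ((99 - 2530) + 157728)*((-40/17 - 14*1/354) + 342739) = (-2431 + 157728)*((-40/17 - 7/177) + 342739) = 155297*(-7199/3009 + 342739) = 155297*(1031294452/3009) = 160156934512244/3009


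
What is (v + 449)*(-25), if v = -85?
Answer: -9100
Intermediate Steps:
(v + 449)*(-25) = (-85 + 449)*(-25) = 364*(-25) = -9100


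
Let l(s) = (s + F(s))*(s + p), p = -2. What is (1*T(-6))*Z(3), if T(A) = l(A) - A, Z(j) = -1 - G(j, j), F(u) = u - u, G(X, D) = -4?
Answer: 162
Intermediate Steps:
F(u) = 0
l(s) = s*(-2 + s) (l(s) = (s + 0)*(s - 2) = s*(-2 + s))
Z(j) = 3 (Z(j) = -1 - 1*(-4) = -1 + 4 = 3)
T(A) = -A + A*(-2 + A) (T(A) = A*(-2 + A) - A = -A + A*(-2 + A))
(1*T(-6))*Z(3) = (1*(-6*(-3 - 6)))*3 = (1*(-6*(-9)))*3 = (1*54)*3 = 54*3 = 162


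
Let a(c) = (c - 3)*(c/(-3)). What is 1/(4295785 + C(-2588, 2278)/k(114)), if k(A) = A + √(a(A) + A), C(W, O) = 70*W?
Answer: 3671863563/15769102177788815 - 54348*I*√114/15769102177788815 ≈ 2.3285e-7 - 3.6798e-11*I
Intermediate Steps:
a(c) = -c*(-3 + c)/3 (a(c) = (-3 + c)*(c*(-⅓)) = (-3 + c)*(-c/3) = -c*(-3 + c)/3)
k(A) = A + √(A + A*(3 - A)/3) (k(A) = A + √(A*(3 - A)/3 + A) = A + √(A + A*(3 - A)/3))
1/(4295785 + C(-2588, 2278)/k(114)) = 1/(4295785 + (70*(-2588))/(114 + √3*√(114*(6 - 1*114))/3)) = 1/(4295785 - 181160/(114 + √3*√(114*(6 - 114))/3)) = 1/(4295785 - 181160/(114 + √3*√(114*(-108))/3)) = 1/(4295785 - 181160/(114 + √3*√(-12312)/3)) = 1/(4295785 - 181160/(114 + √3*(18*I*√38)/3)) = 1/(4295785 - 181160/(114 + 6*I*√114))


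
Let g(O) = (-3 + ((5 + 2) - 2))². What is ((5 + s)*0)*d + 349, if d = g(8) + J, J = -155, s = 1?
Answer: 349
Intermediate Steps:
g(O) = 4 (g(O) = (-3 + (7 - 2))² = (-3 + 5)² = 2² = 4)
d = -151 (d = 4 - 155 = -151)
((5 + s)*0)*d + 349 = ((5 + 1)*0)*(-151) + 349 = (6*0)*(-151) + 349 = 0*(-151) + 349 = 0 + 349 = 349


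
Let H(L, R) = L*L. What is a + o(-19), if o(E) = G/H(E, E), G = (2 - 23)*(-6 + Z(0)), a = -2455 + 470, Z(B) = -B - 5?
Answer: -716354/361 ≈ -1984.4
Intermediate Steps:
H(L, R) = L**2
Z(B) = -5 - B
a = -1985
G = 231 (G = (2 - 23)*(-6 + (-5 - 1*0)) = -21*(-6 + (-5 + 0)) = -21*(-6 - 5) = -21*(-11) = 231)
o(E) = 231/E**2 (o(E) = 231/(E**2) = 231/E**2)
a + o(-19) = -1985 + 231/(-19)**2 = -1985 + 231*(1/361) = -1985 + 231/361 = -716354/361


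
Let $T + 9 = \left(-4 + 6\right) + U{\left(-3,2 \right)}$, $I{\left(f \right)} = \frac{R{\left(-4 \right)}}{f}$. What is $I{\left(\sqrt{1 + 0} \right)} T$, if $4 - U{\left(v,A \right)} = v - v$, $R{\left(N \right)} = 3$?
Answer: $-9$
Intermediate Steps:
$U{\left(v,A \right)} = 4$ ($U{\left(v,A \right)} = 4 - \left(v - v\right) = 4 - 0 = 4 + 0 = 4$)
$I{\left(f \right)} = \frac{3}{f}$
$T = -3$ ($T = -9 + \left(\left(-4 + 6\right) + 4\right) = -9 + \left(2 + 4\right) = -9 + 6 = -3$)
$I{\left(\sqrt{1 + 0} \right)} T = \frac{3}{\sqrt{1 + 0}} \left(-3\right) = \frac{3}{\sqrt{1}} \left(-3\right) = \frac{3}{1} \left(-3\right) = 3 \cdot 1 \left(-3\right) = 3 \left(-3\right) = -9$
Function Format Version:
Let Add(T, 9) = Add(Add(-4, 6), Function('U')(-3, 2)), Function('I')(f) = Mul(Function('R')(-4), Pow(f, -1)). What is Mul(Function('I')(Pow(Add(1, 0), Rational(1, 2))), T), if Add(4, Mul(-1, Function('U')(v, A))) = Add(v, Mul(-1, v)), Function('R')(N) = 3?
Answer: -9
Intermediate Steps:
Function('U')(v, A) = 4 (Function('U')(v, A) = Add(4, Mul(-1, Add(v, Mul(-1, v)))) = Add(4, Mul(-1, 0)) = Add(4, 0) = 4)
Function('I')(f) = Mul(3, Pow(f, -1))
T = -3 (T = Add(-9, Add(Add(-4, 6), 4)) = Add(-9, Add(2, 4)) = Add(-9, 6) = -3)
Mul(Function('I')(Pow(Add(1, 0), Rational(1, 2))), T) = Mul(Mul(3, Pow(Pow(Add(1, 0), Rational(1, 2)), -1)), -3) = Mul(Mul(3, Pow(Pow(1, Rational(1, 2)), -1)), -3) = Mul(Mul(3, Pow(1, -1)), -3) = Mul(Mul(3, 1), -3) = Mul(3, -3) = -9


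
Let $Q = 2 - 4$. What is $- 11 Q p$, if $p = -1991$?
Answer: $-43802$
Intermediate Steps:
$Q = -2$ ($Q = 2 - 4 = -2$)
$- 11 Q p = - 11 \left(\left(-2\right) \left(-1991\right)\right) = \left(-11\right) 3982 = -43802$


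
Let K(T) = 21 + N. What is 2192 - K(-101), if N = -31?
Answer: 2202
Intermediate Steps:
K(T) = -10 (K(T) = 21 - 31 = -10)
2192 - K(-101) = 2192 - 1*(-10) = 2192 + 10 = 2202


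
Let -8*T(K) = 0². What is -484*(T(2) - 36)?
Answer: 17424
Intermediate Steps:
T(K) = 0 (T(K) = -⅛*0² = -⅛*0 = 0)
-484*(T(2) - 36) = -484*(0 - 36) = -484*(-36) = 17424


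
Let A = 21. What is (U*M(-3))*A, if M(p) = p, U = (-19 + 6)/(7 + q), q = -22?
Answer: -273/5 ≈ -54.600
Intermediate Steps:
U = 13/15 (U = (-19 + 6)/(7 - 22) = -13/(-15) = -13*(-1/15) = 13/15 ≈ 0.86667)
(U*M(-3))*A = ((13/15)*(-3))*21 = -13/5*21 = -273/5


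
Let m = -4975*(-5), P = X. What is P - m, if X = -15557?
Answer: -40432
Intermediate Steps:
P = -15557
m = 24875
P - m = -15557 - 1*24875 = -15557 - 24875 = -40432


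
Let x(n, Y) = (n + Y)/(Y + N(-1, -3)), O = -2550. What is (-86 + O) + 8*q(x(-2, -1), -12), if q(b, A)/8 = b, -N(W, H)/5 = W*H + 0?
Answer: -2624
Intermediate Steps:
N(W, H) = -5*H*W (N(W, H) = -5*(W*H + 0) = -5*(H*W + 0) = -5*H*W)
x(n, Y) = (Y + n)/(-15 + Y) (x(n, Y) = (n + Y)/(Y - 5*(-3)*(-1)) = (Y + n)/(Y - 15) = (Y + n)/(-15 + Y))
q(b, A) = 8*b
(-86 + O) + 8*q(x(-2, -1), -12) = (-86 - 2550) + 8*(8*((-1 - 2)/(-15 - 1))) = -2636 + 8*(8*(-3/(-16))) = -2636 + 8*(8*(-1/16*(-3))) = -2636 + 8*(8*(3/16)) = -2636 + 8*(3/2) = -2636 + 12 = -2624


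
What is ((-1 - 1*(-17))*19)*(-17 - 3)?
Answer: -6080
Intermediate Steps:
((-1 - 1*(-17))*19)*(-17 - 3) = ((-1 + 17)*19)*(-20) = (16*19)*(-20) = 304*(-20) = -6080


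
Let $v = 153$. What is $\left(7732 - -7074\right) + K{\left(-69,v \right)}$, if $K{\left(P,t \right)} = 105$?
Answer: $14911$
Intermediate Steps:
$\left(7732 - -7074\right) + K{\left(-69,v \right)} = \left(7732 - -7074\right) + 105 = \left(7732 + 7074\right) + 105 = 14806 + 105 = 14911$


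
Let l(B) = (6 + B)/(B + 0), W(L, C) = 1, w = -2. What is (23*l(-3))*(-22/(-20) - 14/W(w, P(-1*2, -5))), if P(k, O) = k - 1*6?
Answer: 2967/10 ≈ 296.70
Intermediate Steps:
P(k, O) = -6 + k (P(k, O) = k - 6 = -6 + k)
l(B) = (6 + B)/B
(23*l(-3))*(-22/(-20) - 14/W(w, P(-1*2, -5))) = (23*((6 - 3)/(-3)))*(-22/(-20) - 14/1) = (23*(-⅓*3))*(-22*(-1/20) - 14*1) = (23*(-1))*(11/10 - 14) = -23*(-129/10) = 2967/10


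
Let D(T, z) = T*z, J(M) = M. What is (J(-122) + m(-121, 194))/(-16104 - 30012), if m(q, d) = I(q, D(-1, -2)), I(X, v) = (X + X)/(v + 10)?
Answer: 853/276696 ≈ 0.0030828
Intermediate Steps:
I(X, v) = 2*X/(10 + v) (I(X, v) = (2*X)/(10 + v) = 2*X/(10 + v))
m(q, d) = q/6 (m(q, d) = 2*q/(10 - 1*(-2)) = 2*q/(10 + 2) = 2*q/12 = 2*q*(1/12) = q/6)
(J(-122) + m(-121, 194))/(-16104 - 30012) = (-122 + (⅙)*(-121))/(-16104 - 30012) = (-122 - 121/6)/(-46116) = -853/6*(-1/46116) = 853/276696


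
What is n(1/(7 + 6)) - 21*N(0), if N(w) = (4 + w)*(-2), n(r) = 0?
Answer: 168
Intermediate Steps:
N(w) = -8 - 2*w
n(1/(7 + 6)) - 21*N(0) = 0 - 21*(-8 - 2*0) = 0 - 21*(-8 + 0) = 0 - 21*(-8) = 0 + 168 = 168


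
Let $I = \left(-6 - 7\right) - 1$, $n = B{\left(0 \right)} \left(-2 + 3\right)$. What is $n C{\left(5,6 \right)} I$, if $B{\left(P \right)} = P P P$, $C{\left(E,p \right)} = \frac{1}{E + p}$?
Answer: $0$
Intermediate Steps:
$B{\left(P \right)} = P^{3}$ ($B{\left(P \right)} = P^{2} P = P^{3}$)
$n = 0$ ($n = 0^{3} \left(-2 + 3\right) = 0 \cdot 1 = 0$)
$I = -14$ ($I = -13 - 1 = -14$)
$n C{\left(5,6 \right)} I = \frac{0}{5 + 6} \left(-14\right) = \frac{0}{11} \left(-14\right) = 0 \cdot \frac{1}{11} \left(-14\right) = 0 \left(-14\right) = 0$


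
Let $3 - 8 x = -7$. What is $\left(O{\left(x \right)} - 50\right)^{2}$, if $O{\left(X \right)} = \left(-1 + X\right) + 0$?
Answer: $\frac{39601}{16} \approx 2475.1$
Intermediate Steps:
$x = \frac{5}{4}$ ($x = \frac{3}{8} - - \frac{7}{8} = \frac{3}{8} + \frac{7}{8} = \frac{5}{4} \approx 1.25$)
$O{\left(X \right)} = -1 + X$
$\left(O{\left(x \right)} - 50\right)^{2} = \left(\left(-1 + \frac{5}{4}\right) - 50\right)^{2} = \left(\frac{1}{4} - 50\right)^{2} = \left(- \frac{199}{4}\right)^{2} = \frac{39601}{16}$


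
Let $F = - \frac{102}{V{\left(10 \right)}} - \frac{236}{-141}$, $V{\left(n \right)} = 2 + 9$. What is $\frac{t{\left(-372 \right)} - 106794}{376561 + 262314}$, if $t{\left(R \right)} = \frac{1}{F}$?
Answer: $- \frac{251735127}{1505956150} \approx -0.16716$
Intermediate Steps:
$V{\left(n \right)} = 11$
$F = - \frac{11786}{1551}$ ($F = - \frac{102}{11} - \frac{236}{-141} = \left(-102\right) \frac{1}{11} - - \frac{236}{141} = - \frac{102}{11} + \frac{236}{141} = - \frac{11786}{1551} \approx -7.599$)
$t{\left(R \right)} = - \frac{1551}{11786}$ ($t{\left(R \right)} = \frac{1}{- \frac{11786}{1551}} = - \frac{1551}{11786}$)
$\frac{t{\left(-372 \right)} - 106794}{376561 + 262314} = \frac{- \frac{1551}{11786} - 106794}{376561 + 262314} = - \frac{1258675635}{11786 \cdot 638875} = \left(- \frac{1258675635}{11786}\right) \frac{1}{638875} = - \frac{251735127}{1505956150}$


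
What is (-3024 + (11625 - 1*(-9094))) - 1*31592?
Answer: -13897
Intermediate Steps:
(-3024 + (11625 - 1*(-9094))) - 1*31592 = (-3024 + (11625 + 9094)) - 31592 = (-3024 + 20719) - 31592 = 17695 - 31592 = -13897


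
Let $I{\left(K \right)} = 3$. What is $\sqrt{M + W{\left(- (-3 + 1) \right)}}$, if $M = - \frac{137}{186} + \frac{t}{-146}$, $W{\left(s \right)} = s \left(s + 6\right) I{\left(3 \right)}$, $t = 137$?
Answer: $\frac{\sqrt{2135147289}}{6789} \approx 6.8063$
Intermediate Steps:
$W{\left(s \right)} = s \left(18 + 3 s\right)$ ($W{\left(s \right)} = s \left(s + 6\right) 3 = s \left(6 + s\right) 3 = s \left(18 + 3 s\right)$)
$M = - \frac{11371}{6789}$ ($M = - \frac{137}{186} + \frac{137}{-146} = \left(-137\right) \frac{1}{186} + 137 \left(- \frac{1}{146}\right) = - \frac{137}{186} - \frac{137}{146} = - \frac{11371}{6789} \approx -1.6749$)
$\sqrt{M + W{\left(- (-3 + 1) \right)}} = \sqrt{- \frac{11371}{6789} + 3 \left(- (-3 + 1)\right) \left(6 - \left(-3 + 1\right)\right)} = \sqrt{- \frac{11371}{6789} + 3 \left(\left(-1\right) \left(-2\right)\right) \left(6 - -2\right)} = \sqrt{- \frac{11371}{6789} + 3 \cdot 2 \left(6 + 2\right)} = \sqrt{- \frac{11371}{6789} + 3 \cdot 2 \cdot 8} = \sqrt{- \frac{11371}{6789} + 48} = \sqrt{\frac{314501}{6789}} = \frac{\sqrt{2135147289}}{6789}$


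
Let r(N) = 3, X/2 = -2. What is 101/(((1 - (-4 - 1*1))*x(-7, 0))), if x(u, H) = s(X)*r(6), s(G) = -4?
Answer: -101/72 ≈ -1.4028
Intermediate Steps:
X = -4 (X = 2*(-2) = -4)
x(u, H) = -12 (x(u, H) = -4*3 = -12)
101/(((1 - (-4 - 1*1))*x(-7, 0))) = 101/(((1 - (-4 - 1*1))*(-12))) = 101/(((1 - (-4 - 1))*(-12))) = 101/(((1 - 1*(-5))*(-12))) = 101/(((1 + 5)*(-12))) = 101/((6*(-12))) = 101/(-72) = 101*(-1/72) = -101/72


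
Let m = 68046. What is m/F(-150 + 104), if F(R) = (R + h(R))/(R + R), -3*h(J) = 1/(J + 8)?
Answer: 713666448/5243 ≈ 1.3612e+5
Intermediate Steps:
h(J) = -1/(3*(8 + J)) (h(J) = -1/(3*(J + 8)) = -1/(3*(8 + J)))
F(R) = (R - 1/(24 + 3*R))/(2*R) (F(R) = (R - 1/(24 + 3*R))/(R + R) = (R - 1/(24 + 3*R))/((2*R)) = (R - 1/(24 + 3*R))*(1/(2*R)) = (R - 1/(24 + 3*R))/(2*R))
m/F(-150 + 104) = 68046/(((-1 + 3*(-150 + 104)*(8 + (-150 + 104)))/(6*(-150 + 104)*(8 + (-150 + 104))))) = 68046/(((⅙)*(-1 + 3*(-46)*(8 - 46))/(-46*(8 - 46)))) = 68046/(((⅙)*(-1/46)*(-1 + 3*(-46)*(-38))/(-38))) = 68046/(((⅙)*(-1/46)*(-1/38)*(-1 + 5244))) = 68046/(((⅙)*(-1/46)*(-1/38)*5243)) = 68046/(5243/10488) = 68046*(10488/5243) = 713666448/5243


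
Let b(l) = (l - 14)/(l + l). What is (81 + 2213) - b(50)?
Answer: 57341/25 ≈ 2293.6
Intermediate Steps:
b(l) = (-14 + l)/(2*l) (b(l) = (-14 + l)/((2*l)) = (-14 + l)*(1/(2*l)) = (-14 + l)/(2*l))
(81 + 2213) - b(50) = (81 + 2213) - (-14 + 50)/(2*50) = 2294 - 36/(2*50) = 2294 - 1*9/25 = 2294 - 9/25 = 57341/25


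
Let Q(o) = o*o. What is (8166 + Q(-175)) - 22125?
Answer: 16666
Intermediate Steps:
Q(o) = o**2
(8166 + Q(-175)) - 22125 = (8166 + (-175)**2) - 22125 = (8166 + 30625) - 22125 = 38791 - 22125 = 16666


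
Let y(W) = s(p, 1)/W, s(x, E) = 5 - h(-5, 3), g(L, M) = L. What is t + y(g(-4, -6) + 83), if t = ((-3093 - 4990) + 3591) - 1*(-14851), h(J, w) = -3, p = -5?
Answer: 818369/79 ≈ 10359.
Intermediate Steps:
s(x, E) = 8 (s(x, E) = 5 - 1*(-3) = 5 + 3 = 8)
y(W) = 8/W
t = 10359 (t = (-8083 + 3591) + 14851 = -4492 + 14851 = 10359)
t + y(g(-4, -6) + 83) = 10359 + 8/(-4 + 83) = 10359 + 8/79 = 818369/79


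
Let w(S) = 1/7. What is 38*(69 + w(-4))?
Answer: 18392/7 ≈ 2627.4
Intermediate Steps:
w(S) = ⅐
38*(69 + w(-4)) = 38*(69 + ⅐) = 38*(484/7) = 18392/7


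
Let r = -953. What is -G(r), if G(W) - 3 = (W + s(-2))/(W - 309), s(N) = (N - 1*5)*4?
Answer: -4767/1262 ≈ -3.7773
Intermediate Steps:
s(N) = -20 + 4*N (s(N) = (N - 5)*4 = (-5 + N)*4 = -20 + 4*N)
G(W) = 3 + (-28 + W)/(-309 + W) (G(W) = 3 + (W + (-20 + 4*(-2)))/(W - 309) = 3 + (W + (-20 - 8))/(-309 + W) = 3 + (W - 28)/(-309 + W) = 3 + (-28 + W)/(-309 + W))
-G(r) = -(-955 + 4*(-953))/(-309 - 953) = -(-955 - 3812)/(-1262) = -(-1)*(-4767)/1262 = -1*4767/1262 = -4767/1262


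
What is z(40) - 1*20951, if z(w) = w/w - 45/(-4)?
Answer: -83755/4 ≈ -20939.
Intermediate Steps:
z(w) = 49/4 (z(w) = 1 - 45*(-¼) = 1 + 45/4 = 49/4)
z(40) - 1*20951 = 49/4 - 1*20951 = 49/4 - 20951 = -83755/4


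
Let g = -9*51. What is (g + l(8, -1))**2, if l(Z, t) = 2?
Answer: 208849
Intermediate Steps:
g = -459
(g + l(8, -1))**2 = (-459 + 2)**2 = (-457)**2 = 208849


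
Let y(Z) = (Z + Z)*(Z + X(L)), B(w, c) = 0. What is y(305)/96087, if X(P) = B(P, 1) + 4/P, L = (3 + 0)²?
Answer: 1676890/864783 ≈ 1.9391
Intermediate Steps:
L = 9 (L = 3² = 9)
X(P) = 4/P (X(P) = 0 + 4/P = 4/P)
y(Z) = 2*Z*(4/9 + Z) (y(Z) = (Z + Z)*(Z + 4/9) = (2*Z)*(Z + 4*(⅑)) = (2*Z)*(Z + 4/9) = (2*Z)*(4/9 + Z) = 2*Z*(4/9 + Z))
y(305)/96087 = ((2/9)*305*(4 + 9*305))/96087 = ((2/9)*305*(4 + 2745))*(1/96087) = ((2/9)*305*2749)*(1/96087) = (1676890/9)*(1/96087) = 1676890/864783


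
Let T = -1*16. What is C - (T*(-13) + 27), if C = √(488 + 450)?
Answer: -235 + √938 ≈ -204.37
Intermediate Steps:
C = √938 ≈ 30.627
T = -16
C - (T*(-13) + 27) = √938 - (-16*(-13) + 27) = √938 - (208 + 27) = √938 - 1*235 = √938 - 235 = -235 + √938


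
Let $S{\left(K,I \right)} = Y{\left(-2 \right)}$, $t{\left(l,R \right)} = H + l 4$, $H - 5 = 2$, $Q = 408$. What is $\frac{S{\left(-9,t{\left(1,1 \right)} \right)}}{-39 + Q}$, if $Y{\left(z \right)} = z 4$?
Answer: $- \frac{8}{369} \approx -0.02168$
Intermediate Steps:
$H = 7$ ($H = 5 + 2 = 7$)
$t{\left(l,R \right)} = 7 + 4 l$ ($t{\left(l,R \right)} = 7 + l 4 = 7 + 4 l$)
$Y{\left(z \right)} = 4 z$
$S{\left(K,I \right)} = -8$ ($S{\left(K,I \right)} = 4 \left(-2\right) = -8$)
$\frac{S{\left(-9,t{\left(1,1 \right)} \right)}}{-39 + Q} = - \frac{8}{-39 + 408} = - \frac{8}{369}$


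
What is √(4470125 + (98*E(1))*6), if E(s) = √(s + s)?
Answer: √(4470125 + 588*√2) ≈ 2114.5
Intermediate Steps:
E(s) = √2*√s (E(s) = √(2*s) = √2*√s)
√(4470125 + (98*E(1))*6) = √(4470125 + (98*(√2*√1))*6) = √(4470125 + (98*(√2*1))*6) = √(4470125 + (98*√2)*6) = √(4470125 + 588*√2)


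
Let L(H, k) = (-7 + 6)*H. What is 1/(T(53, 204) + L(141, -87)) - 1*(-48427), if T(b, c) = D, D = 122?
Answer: 920112/19 ≈ 48427.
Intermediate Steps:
T(b, c) = 122
L(H, k) = -H
1/(T(53, 204) + L(141, -87)) - 1*(-48427) = 1/(122 - 1*141) - 1*(-48427) = 1/(122 - 141) + 48427 = 1/(-19) + 48427 = -1/19 + 48427 = 920112/19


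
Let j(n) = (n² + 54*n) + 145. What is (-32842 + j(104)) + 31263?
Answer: 14998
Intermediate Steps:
j(n) = 145 + n² + 54*n
(-32842 + j(104)) + 31263 = (-32842 + (145 + 104² + 54*104)) + 31263 = (-32842 + (145 + 10816 + 5616)) + 31263 = (-32842 + 16577) + 31263 = -16265 + 31263 = 14998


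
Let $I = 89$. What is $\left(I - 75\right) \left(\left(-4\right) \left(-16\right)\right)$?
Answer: $896$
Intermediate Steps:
$\left(I - 75\right) \left(\left(-4\right) \left(-16\right)\right) = \left(89 - 75\right) \left(\left(-4\right) \left(-16\right)\right) = 14 \cdot 64 = 896$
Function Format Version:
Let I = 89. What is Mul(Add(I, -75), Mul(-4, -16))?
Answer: 896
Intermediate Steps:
Mul(Add(I, -75), Mul(-4, -16)) = Mul(Add(89, -75), Mul(-4, -16)) = Mul(14, 64) = 896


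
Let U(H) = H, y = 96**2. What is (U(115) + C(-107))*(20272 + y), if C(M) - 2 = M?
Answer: 294880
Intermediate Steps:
C(M) = 2 + M
y = 9216
(U(115) + C(-107))*(20272 + y) = (115 + (2 - 107))*(20272 + 9216) = (115 - 105)*29488 = 10*29488 = 294880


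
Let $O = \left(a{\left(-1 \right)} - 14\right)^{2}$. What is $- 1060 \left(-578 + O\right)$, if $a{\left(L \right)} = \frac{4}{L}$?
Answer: $269240$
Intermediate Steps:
$O = 324$ ($O = \left(\frac{4}{-1} - 14\right)^{2} = \left(4 \left(-1\right) - 14\right)^{2} = \left(-4 - 14\right)^{2} = \left(-18\right)^{2} = 324$)
$- 1060 \left(-578 + O\right) = - 1060 \left(-578 + 324\right) = \left(-1060\right) \left(-254\right) = 269240$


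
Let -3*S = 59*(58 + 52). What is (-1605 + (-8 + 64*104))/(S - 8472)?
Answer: -15129/31906 ≈ -0.47417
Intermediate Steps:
S = -6490/3 (S = -59*(58 + 52)/3 = -59*110/3 = -⅓*6490 = -6490/3 ≈ -2163.3)
(-1605 + (-8 + 64*104))/(S - 8472) = (-1605 + (-8 + 64*104))/(-6490/3 - 8472) = (-1605 + (-8 + 6656))/(-31906/3) = (-1605 + 6648)*(-3/31906) = 5043*(-3/31906) = -15129/31906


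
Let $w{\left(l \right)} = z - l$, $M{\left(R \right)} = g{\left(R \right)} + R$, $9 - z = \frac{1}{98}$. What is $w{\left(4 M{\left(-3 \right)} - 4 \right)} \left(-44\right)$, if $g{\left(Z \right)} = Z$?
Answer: $- \frac{79750}{49} \approx -1627.6$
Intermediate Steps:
$z = \frac{881}{98}$ ($z = 9 - \frac{1}{98} = \frac{881}{98} \approx 8.9898$)
$M{\left(R \right)} = 2 R$ ($M{\left(R \right)} = R + R = 2 R$)
$w{\left(l \right)} = \frac{881}{98} - l$
$w{\left(4 M{\left(-3 \right)} - 4 \right)} \left(-44\right) = \left(\frac{881}{98} - \left(4 \cdot 2 \left(-3\right) - 4\right)\right) \left(-44\right) = \left(\frac{881}{98} - \left(4 \left(-6\right) - 4\right)\right) \left(-44\right) = \left(\frac{881}{98} - \left(-24 - 4\right)\right) \left(-44\right) = \left(\frac{881}{98} - -28\right) \left(-44\right) = \left(\frac{881}{98} + 28\right) \left(-44\right) = \frac{3625}{98} \left(-44\right) = - \frac{79750}{49}$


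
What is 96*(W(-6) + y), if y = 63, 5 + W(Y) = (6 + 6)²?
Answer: 19392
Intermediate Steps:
W(Y) = 139 (W(Y) = -5 + (6 + 6)² = -5 + 12² = -5 + 144 = 139)
96*(W(-6) + y) = 96*(139 + 63) = 96*202 = 19392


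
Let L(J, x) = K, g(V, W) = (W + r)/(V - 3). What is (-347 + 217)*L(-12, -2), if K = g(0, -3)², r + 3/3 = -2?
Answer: -520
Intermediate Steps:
r = -3 (r = -1 - 2 = -3)
g(V, W) = (-3 + W)/(-3 + V) (g(V, W) = (W - 3)/(V - 3) = (-3 + W)/(-3 + V))
K = 4 (K = ((-3 - 3)/(-3 + 0))² = (-6/(-3))² = (-⅓*(-6))² = 2² = 4)
L(J, x) = 4
(-347 + 217)*L(-12, -2) = (-347 + 217)*4 = -130*4 = -520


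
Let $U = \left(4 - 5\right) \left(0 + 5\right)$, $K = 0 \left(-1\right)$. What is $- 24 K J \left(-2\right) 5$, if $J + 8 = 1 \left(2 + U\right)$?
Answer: $0$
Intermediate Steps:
$K = 0$
$U = -5$ ($U = \left(-1\right) 5 = -5$)
$J = -11$ ($J = -8 + 1 \left(2 - 5\right) = -8 + 1 \left(-3\right) = -8 - 3 = -11$)
$- 24 K J \left(-2\right) 5 = \left(-24\right) 0 \left(-11\right) \left(-2\right) 5 = 0 \cdot 22 \cdot 5 = 0 \cdot 110 = 0$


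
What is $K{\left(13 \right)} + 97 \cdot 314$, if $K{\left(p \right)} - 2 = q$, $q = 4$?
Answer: $30464$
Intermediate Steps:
$K{\left(p \right)} = 6$ ($K{\left(p \right)} = 2 + 4 = 6$)
$K{\left(13 \right)} + 97 \cdot 314 = 6 + 97 \cdot 314 = 6 + 30458 = 30464$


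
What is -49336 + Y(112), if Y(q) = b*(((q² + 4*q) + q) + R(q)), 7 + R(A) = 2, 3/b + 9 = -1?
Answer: -532657/10 ≈ -53266.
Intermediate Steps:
b = -3/10 (b = 3/(-9 - 1) = 3/(-10) = 3*(-⅒) = -3/10 ≈ -0.30000)
R(A) = -5 (R(A) = -7 + 2 = -5)
Y(q) = 3/2 - 3*q/2 - 3*q²/10 (Y(q) = -3*(((q² + 4*q) + q) - 5)/10 = -3*((q² + 5*q) - 5)/10 = -3*(-5 + q² + 5*q)/10 = 3/2 - 3*q/2 - 3*q²/10)
-49336 + Y(112) = -49336 + (3/2 - 3/2*112 - 3/10*112²) = -49336 + (3/2 - 168 - 3/10*12544) = -49336 + (3/2 - 168 - 18816/5) = -49336 - 39297/10 = -532657/10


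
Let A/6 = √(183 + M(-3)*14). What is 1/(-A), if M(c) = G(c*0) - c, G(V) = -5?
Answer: -√155/930 ≈ -0.013387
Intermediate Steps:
M(c) = -5 - c
A = 6*√155 (A = 6*√(183 + (-5 - 1*(-3))*14) = 6*√(183 + (-5 + 3)*14) = 6*√(183 - 2*14) = 6*√(183 - 28) = 6*√155 ≈ 74.699)
1/(-A) = 1/(-6*√155) = -√155/930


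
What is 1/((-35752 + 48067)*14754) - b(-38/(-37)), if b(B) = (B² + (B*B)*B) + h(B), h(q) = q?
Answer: -29129787503567/9203422668030 ≈ -3.1651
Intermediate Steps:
b(B) = B + B² + B³ (b(B) = (B² + (B*B)*B) + B = (B² + B²*B) + B = (B² + B³) + B = B + B² + B³)
1/((-35752 + 48067)*14754) - b(-38/(-37)) = 1/((-35752 + 48067)*14754) - (-38/(-37))*(1 - 38/(-37) + (-38/(-37))²) = (1/14754)/12315 - (-38*(-1/37))*(1 - 38*(-1/37) + (-38*(-1/37))²) = (1/12315)*(1/14754) - 38*(1 + 38/37 + (38/37)²)/37 = 1/181695510 - 38*(1 + 38/37 + 1444/1369)/37 = 1/181695510 - 38*4219/(37*1369) = 1/181695510 - 1*160322/50653 = 1/181695510 - 160322/50653 = -29129787503567/9203422668030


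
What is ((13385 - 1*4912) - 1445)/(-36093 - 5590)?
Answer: -7028/41683 ≈ -0.16861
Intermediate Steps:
((13385 - 1*4912) - 1445)/(-36093 - 5590) = ((13385 - 4912) - 1445)/(-41683) = (8473 - 1445)*(-1/41683) = 7028*(-1/41683) = -7028/41683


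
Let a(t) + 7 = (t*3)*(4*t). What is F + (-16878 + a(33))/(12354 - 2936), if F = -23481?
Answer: -221147875/9418 ≈ -23481.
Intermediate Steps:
a(t) = -7 + 12*t**2 (a(t) = -7 + (t*3)*(4*t) = -7 + (3*t)*(4*t) = -7 + 12*t**2)
F + (-16878 + a(33))/(12354 - 2936) = -23481 + (-16878 + (-7 + 12*33**2))/(12354 - 2936) = -23481 + (-16878 + (-7 + 12*1089))/9418 = -23481 + (-16878 + (-7 + 13068))*(1/9418) = -23481 + (-16878 + 13061)*(1/9418) = -23481 - 3817*1/9418 = -23481 - 3817/9418 = -221147875/9418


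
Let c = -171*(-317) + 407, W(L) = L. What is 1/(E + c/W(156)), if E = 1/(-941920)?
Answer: 36734880/12860504681 ≈ 0.0028564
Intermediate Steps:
E = -1/941920 ≈ -1.0617e-6
c = 54614 (c = 54207 + 407 = 54614)
1/(E + c/W(156)) = 1/(-1/941920 + 54614/156) = 1/(-1/941920 + 54614*(1/156)) = 1/(-1/941920 + 27307/78) = 1/(12860504681/36734880) = 36734880/12860504681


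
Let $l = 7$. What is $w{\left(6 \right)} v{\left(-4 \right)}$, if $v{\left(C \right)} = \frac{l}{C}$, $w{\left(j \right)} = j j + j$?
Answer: $- \frac{147}{2} \approx -73.5$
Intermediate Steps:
$w{\left(j \right)} = j + j^{2}$ ($w{\left(j \right)} = j^{2} + j = j + j^{2}$)
$v{\left(C \right)} = \frac{7}{C}$
$w{\left(6 \right)} v{\left(-4 \right)} = 6 \left(1 + 6\right) \frac{7}{-4} = 6 \cdot 7 \cdot 7 \left(- \frac{1}{4}\right) = 42 \left(- \frac{7}{4}\right) = - \frac{147}{2}$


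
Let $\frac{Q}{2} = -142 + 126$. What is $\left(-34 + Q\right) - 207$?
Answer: $-273$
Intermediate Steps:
$Q = -32$ ($Q = 2 \left(-142 + 126\right) = 2 \left(-16\right) = -32$)
$\left(-34 + Q\right) - 207 = \left(-34 - 32\right) - 207 = -66 - 207 = -273$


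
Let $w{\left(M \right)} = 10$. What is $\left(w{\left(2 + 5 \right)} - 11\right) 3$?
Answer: $-3$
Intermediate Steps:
$\left(w{\left(2 + 5 \right)} - 11\right) 3 = \left(10 - 11\right) 3 = \left(-1\right) 3 = -3$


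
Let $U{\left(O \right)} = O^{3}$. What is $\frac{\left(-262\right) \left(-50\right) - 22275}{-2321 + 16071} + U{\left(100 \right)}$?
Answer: $\frac{549999633}{550} \approx 1.0 \cdot 10^{6}$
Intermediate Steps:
$\frac{\left(-262\right) \left(-50\right) - 22275}{-2321 + 16071} + U{\left(100 \right)} = \frac{\left(-262\right) \left(-50\right) - 22275}{-2321 + 16071} + 100^{3} = \frac{13100 - 22275}{13750} + 1000000 = \left(-9175\right) \frac{1}{13750} + 1000000 = - \frac{367}{550} + 1000000 = \frac{549999633}{550}$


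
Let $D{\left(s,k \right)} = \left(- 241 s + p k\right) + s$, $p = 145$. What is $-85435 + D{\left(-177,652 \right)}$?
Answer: $51585$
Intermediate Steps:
$D{\left(s,k \right)} = - 240 s + 145 k$ ($D{\left(s,k \right)} = \left(- 241 s + 145 k\right) + s = - 240 s + 145 k$)
$-85435 + D{\left(-177,652 \right)} = -85435 + \left(\left(-240\right) \left(-177\right) + 145 \cdot 652\right) = -85435 + \left(42480 + 94540\right) = -85435 + 137020 = 51585$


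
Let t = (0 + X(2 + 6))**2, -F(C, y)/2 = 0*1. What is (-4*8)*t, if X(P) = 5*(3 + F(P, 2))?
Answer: -7200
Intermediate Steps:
F(C, y) = 0 (F(C, y) = -0 = -2*0 = 0)
X(P) = 15 (X(P) = 5*(3 + 0) = 5*3 = 15)
t = 225 (t = (0 + 15)**2 = 15**2 = 225)
(-4*8)*t = -4*8*225 = -32*225 = -7200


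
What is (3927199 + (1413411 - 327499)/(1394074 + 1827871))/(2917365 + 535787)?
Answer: 12653220267967/11125865820640 ≈ 1.1373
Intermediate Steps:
(3927199 + (1413411 - 327499)/(1394074 + 1827871))/(2917365 + 535787) = (3927199 + 1085912/3221945)/3453152 = (3927199 + 1085912*(1/3221945))*(1/3453152) = (3927199 + 1085912/3221945)*(1/3453152) = (12653220267967/3221945)*(1/3453152) = 12653220267967/11125865820640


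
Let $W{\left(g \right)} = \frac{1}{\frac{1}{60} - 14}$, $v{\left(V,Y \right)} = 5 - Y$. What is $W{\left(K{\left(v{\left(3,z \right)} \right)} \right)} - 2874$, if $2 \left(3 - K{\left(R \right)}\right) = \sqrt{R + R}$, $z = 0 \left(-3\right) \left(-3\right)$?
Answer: $- \frac{2411346}{839} \approx -2874.1$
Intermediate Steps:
$z = 0$ ($z = 0 \left(-3\right) = 0$)
$K{\left(R \right)} = 3 - \frac{\sqrt{2} \sqrt{R}}{2}$ ($K{\left(R \right)} = 3 - \frac{\sqrt{R + R}}{2} = 3 - \frac{\sqrt{2 R}}{2} = 3 - \frac{\sqrt{2} \sqrt{R}}{2}$)
$W{\left(g \right)} = - \frac{60}{839}$ ($W{\left(g \right)} = \frac{1}{\frac{1}{60} - 14} = \frac{1}{- \frac{839}{60}} = - \frac{60}{839}$)
$W{\left(K{\left(v{\left(3,z \right)} \right)} \right)} - 2874 = - \frac{60}{839} - 2874 = - \frac{2411346}{839}$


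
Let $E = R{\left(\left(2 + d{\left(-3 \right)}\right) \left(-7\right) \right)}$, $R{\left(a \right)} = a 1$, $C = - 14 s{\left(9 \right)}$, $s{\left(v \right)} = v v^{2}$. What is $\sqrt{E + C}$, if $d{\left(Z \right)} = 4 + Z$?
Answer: $i \sqrt{10227} \approx 101.13 i$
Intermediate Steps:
$s{\left(v \right)} = v^{3}$
$C = -10206$ ($C = - 14 \cdot 9^{3} = \left(-14\right) 729 = -10206$)
$R{\left(a \right)} = a$
$E = -21$ ($E = \left(2 + \left(4 - 3\right)\right) \left(-7\right) = \left(2 + 1\right) \left(-7\right) = 3 \left(-7\right) = -21$)
$\sqrt{E + C} = \sqrt{-21 - 10206} = \sqrt{-10227} = i \sqrt{10227}$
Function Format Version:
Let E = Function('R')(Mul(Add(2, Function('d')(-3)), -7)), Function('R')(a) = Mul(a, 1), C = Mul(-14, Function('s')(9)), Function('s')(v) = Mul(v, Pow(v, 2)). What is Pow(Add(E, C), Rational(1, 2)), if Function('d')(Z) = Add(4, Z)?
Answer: Mul(I, Pow(10227, Rational(1, 2))) ≈ Mul(101.13, I)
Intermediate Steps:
Function('s')(v) = Pow(v, 3)
C = -10206 (C = Mul(-14, Pow(9, 3)) = Mul(-14, 729) = -10206)
Function('R')(a) = a
E = -21 (E = Mul(Add(2, Add(4, -3)), -7) = Mul(Add(2, 1), -7) = Mul(3, -7) = -21)
Pow(Add(E, C), Rational(1, 2)) = Pow(Add(-21, -10206), Rational(1, 2)) = Pow(-10227, Rational(1, 2)) = Mul(I, Pow(10227, Rational(1, 2)))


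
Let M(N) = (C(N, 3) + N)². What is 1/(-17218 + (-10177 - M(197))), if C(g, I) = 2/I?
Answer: -9/598204 ≈ -1.5045e-5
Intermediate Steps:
M(N) = (⅔ + N)² (M(N) = (2/3 + N)² = (2*(⅓) + N)² = (⅔ + N)²)
1/(-17218 + (-10177 - M(197))) = 1/(-17218 + (-10177 - (2 + 3*197)²/9)) = 1/(-17218 + (-10177 - (2 + 591)²/9)) = 1/(-17218 + (-10177 - 593²/9)) = 1/(-17218 + (-10177 - 351649/9)) = 1/(-17218 - 443242/9) = 1/(-598204/9) = -9/598204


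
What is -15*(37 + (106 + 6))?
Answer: -2235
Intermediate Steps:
-15*(37 + (106 + 6)) = -15*(37 + 112) = -15*149 = -2235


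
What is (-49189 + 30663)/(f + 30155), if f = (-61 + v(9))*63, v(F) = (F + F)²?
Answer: -9263/23362 ≈ -0.39650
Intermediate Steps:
v(F) = 4*F² (v(F) = (2*F)² = 4*F²)
f = 16569 (f = (-61 + 4*9²)*63 = (-61 + 4*81)*63 = (-61 + 324)*63 = 263*63 = 16569)
(-49189 + 30663)/(f + 30155) = (-49189 + 30663)/(16569 + 30155) = -18526/46724 = -18526*1/46724 = -9263/23362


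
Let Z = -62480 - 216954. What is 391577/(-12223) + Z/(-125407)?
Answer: -45690975057/1532849761 ≈ -29.808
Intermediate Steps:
Z = -279434
391577/(-12223) + Z/(-125407) = 391577/(-12223) - 279434/(-125407) = 391577*(-1/12223) - 279434*(-1/125407) = -391577/12223 + 279434/125407 = -45690975057/1532849761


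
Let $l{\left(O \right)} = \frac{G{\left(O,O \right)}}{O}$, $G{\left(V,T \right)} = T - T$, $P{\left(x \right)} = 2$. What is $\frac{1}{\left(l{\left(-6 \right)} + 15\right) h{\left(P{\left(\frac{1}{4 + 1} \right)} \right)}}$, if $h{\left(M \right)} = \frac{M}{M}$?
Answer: $\frac{1}{15} \approx 0.066667$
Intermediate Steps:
$G{\left(V,T \right)} = 0$
$h{\left(M \right)} = 1$
$l{\left(O \right)} = 0$ ($l{\left(O \right)} = \frac{0}{O} = 0$)
$\frac{1}{\left(l{\left(-6 \right)} + 15\right) h{\left(P{\left(\frac{1}{4 + 1} \right)} \right)}} = \frac{1}{\left(0 + 15\right) 1} = \frac{1}{15 \cdot 1} = \frac{1}{15}$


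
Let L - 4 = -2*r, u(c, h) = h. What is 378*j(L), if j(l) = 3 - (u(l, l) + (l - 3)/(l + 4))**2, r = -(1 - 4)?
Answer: -13041/2 ≈ -6520.5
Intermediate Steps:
r = 3 (r = -1*(-3) = 3)
L = -2 (L = 4 - 2*3 = 4 - 6 = -2)
j(l) = 3 - (l + (-3 + l)/(4 + l))**2 (j(l) = 3 - (l + (l - 3)/(l + 4))**2 = 3 - (l + (-3 + l)/(4 + l))**2)
378*j(L) = 378*(3 - (-3 + (-2)**2 + 5*(-2))**2/(4 - 2)**2) = 378*(3 - 1*(-3 + 4 - 10)**2/2**2) = 378*(3 - 1*1/4*(-9)**2) = 378*(3 - 1*1/4*81) = 378*(3 - 81/4) = 378*(-69/4) = -13041/2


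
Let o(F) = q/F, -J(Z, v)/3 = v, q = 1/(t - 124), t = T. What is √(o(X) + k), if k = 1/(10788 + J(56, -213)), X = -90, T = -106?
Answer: √938183363/2628210 ≈ 0.011654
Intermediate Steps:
t = -106
q = -1/230 (q = 1/(-106 - 124) = 1/(-230) = -1/230 ≈ -0.0043478)
J(Z, v) = -3*v
o(F) = -1/(230*F)
k = 1/11427 (k = 1/(10788 - 3*(-213)) = 1/(10788 + 639) = 1/11427 ≈ 8.7512e-5)
√(o(X) + k) = √(-1/230/(-90) + 1/11427) = √(-1/230*(-1/90) + 1/11427) = √(1/20700 + 1/11427) = √(10709/78846300) = √938183363/2628210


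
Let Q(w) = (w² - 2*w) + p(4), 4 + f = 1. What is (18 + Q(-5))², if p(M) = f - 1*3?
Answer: 2209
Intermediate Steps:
f = -3 (f = -4 + 1 = -3)
p(M) = -6 (p(M) = -3 - 1*3 = -3 - 3 = -6)
Q(w) = -6 + w² - 2*w (Q(w) = (w² - 2*w) - 6 = -6 + w² - 2*w)
(18 + Q(-5))² = (18 + (-6 + (-5)² - 2*(-5)))² = (18 + (-6 + 25 + 10))² = (18 + 29)² = 47² = 2209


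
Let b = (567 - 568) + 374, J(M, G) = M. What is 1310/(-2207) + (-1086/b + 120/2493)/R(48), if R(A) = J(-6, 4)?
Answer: -238747579/2052265023 ≈ -0.11633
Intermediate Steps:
b = 373 (b = -1 + 374 = 373)
R(A) = -6
1310/(-2207) + (-1086/b + 120/2493)/R(48) = 1310/(-2207) + (-1086/373 + 120/2493)/(-6) = 1310*(-1/2207) + (-1086*1/373 + 120*(1/2493))*(-1/6) = -1310/2207 + (-1086/373 + 40/831)*(-1/6) = -1310/2207 - 887546/309963*(-1/6) = -1310/2207 + 443773/929889 = -238747579/2052265023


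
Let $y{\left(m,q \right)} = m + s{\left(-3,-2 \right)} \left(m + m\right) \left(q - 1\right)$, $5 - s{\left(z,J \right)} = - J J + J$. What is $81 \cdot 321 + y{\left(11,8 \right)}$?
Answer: $27706$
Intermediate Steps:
$s{\left(z,J \right)} = 5 + J^{2} - J$ ($s{\left(z,J \right)} = 5 - \left(- J J + J\right) = 5 - \left(- J^{2} + J\right) = 5 - \left(J - J^{2}\right) = 5 + \left(J^{2} - J\right) = 5 + J^{2} - J$)
$y{\left(m,q \right)} = m + 22 m \left(-1 + q\right)$ ($y{\left(m,q \right)} = m + \left(5 + \left(-2\right)^{2} - -2\right) \left(m + m\right) \left(q - 1\right) = m + \left(5 + 4 + 2\right) 2 m \left(-1 + q\right) = m + 11 \cdot 2 m \left(-1 + q\right) = m + 22 m \left(-1 + q\right)$)
$81 \cdot 321 + y{\left(11,8 \right)} = 81 \cdot 321 + 11 \left(-21 + 22 \cdot 8\right) = 26001 + 11 \left(-21 + 176\right) = 26001 + 11 \cdot 155 = 26001 + 1705 = 27706$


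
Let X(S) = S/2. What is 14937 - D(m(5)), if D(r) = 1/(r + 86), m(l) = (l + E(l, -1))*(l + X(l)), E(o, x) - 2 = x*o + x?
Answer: 2793217/187 ≈ 14937.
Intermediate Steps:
E(o, x) = 2 + x + o*x (E(o, x) = 2 + (x*o + x) = 2 + (o*x + x) = 2 + (x + o*x) = 2 + x + o*x)
X(S) = S/2 (X(S) = S*(½) = S/2)
m(l) = 3*l/2 (m(l) = (l + (2 - 1 + l*(-1)))*(l + l/2) = (l + (2 - 1 - l))*(3*l/2) = (l + (1 - l))*(3*l/2) = 1*(3*l/2) = 3*l/2)
D(r) = 1/(86 + r)
14937 - D(m(5)) = 14937 - 1/(86 + (3/2)*5) = 14937 - 1/(86 + 15/2) = 14937 - 1/187/2 = 14937 - 1*2/187 = 14937 - 2/187 = 2793217/187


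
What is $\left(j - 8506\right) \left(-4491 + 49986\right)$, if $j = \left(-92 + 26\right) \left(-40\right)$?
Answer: $-266873670$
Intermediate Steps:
$j = 2640$ ($j = \left(-66\right) \left(-40\right) = 2640$)
$\left(j - 8506\right) \left(-4491 + 49986\right) = \left(2640 - 8506\right) \left(-4491 + 49986\right) = \left(-5866\right) 45495 = -266873670$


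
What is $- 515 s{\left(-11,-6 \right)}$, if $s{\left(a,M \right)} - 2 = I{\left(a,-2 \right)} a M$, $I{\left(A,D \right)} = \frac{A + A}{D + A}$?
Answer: $- \frac{761170}{13} \approx -58552.0$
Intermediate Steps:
$I{\left(A,D \right)} = \frac{2 A}{A + D}$
$s{\left(a,M \right)} = 2 + \frac{2 M a^{2}}{-2 + a}$ ($s{\left(a,M \right)} = 2 + \frac{2 a}{a - 2} a M = 2 + \frac{2 a}{-2 + a} a M = 2 + \frac{2 a^{2}}{-2 + a} M = 2 + \frac{2 M a^{2}}{-2 + a}$)
$- 515 s{\left(-11,-6 \right)} = - 515 \frac{2 \left(-2 - 11 - 6 \left(-11\right)^{2}\right)}{-2 - 11} = - 515 \frac{2 \left(-2 - 11 - 726\right)}{-13} = - 515 \cdot 2 \left(- \frac{1}{13}\right) \left(-2 - 11 - 726\right) = - 515 \cdot 2 \left(- \frac{1}{13}\right) \left(-739\right) = \left(-515\right) \frac{1478}{13} = - \frac{761170}{13}$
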